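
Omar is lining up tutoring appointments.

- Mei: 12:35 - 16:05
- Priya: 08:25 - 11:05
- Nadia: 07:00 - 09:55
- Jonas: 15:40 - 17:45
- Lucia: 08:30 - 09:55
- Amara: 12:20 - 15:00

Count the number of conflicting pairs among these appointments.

Sorted by start: Nadia, Priya, Lucia, Amara, Mei, Jonas.
Priya starts before Nadia ends → Nadia and Priya overlap.
Lucia starts before Nadia ends → Nadia and Lucia overlap.
Amara starts after Nadia ends — done with Nadia.
Lucia starts before Priya ends → Priya and Lucia overlap.
Amara starts after Priya ends — done with Priya.
Amara starts after Lucia ends — done with Lucia.
Mei starts before Amara ends → Amara and Mei overlap.
Jonas starts after Amara ends.
Jonas starts before Mei ends → Mei and Jonas overlap.
Overlapping pairs: Amara & Mei, Jonas & Mei, Lucia & Nadia, Lucia & Priya, Nadia & Priya — 5 in total.

5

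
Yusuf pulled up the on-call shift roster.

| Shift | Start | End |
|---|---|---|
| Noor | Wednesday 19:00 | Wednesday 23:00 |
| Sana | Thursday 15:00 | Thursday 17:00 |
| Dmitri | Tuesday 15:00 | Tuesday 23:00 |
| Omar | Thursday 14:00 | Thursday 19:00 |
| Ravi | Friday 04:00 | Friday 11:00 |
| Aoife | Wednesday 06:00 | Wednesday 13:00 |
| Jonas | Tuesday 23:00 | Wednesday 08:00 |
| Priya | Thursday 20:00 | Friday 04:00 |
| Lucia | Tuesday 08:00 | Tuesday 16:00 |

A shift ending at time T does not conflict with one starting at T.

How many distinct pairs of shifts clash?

Sorted by start: Lucia, Dmitri, Jonas, Aoife, Noor, Omar, Sana, Priya, Ravi.
Dmitri starts before Lucia ends → Lucia and Dmitri overlap.
Jonas starts after Lucia ends, so Lucia has no further overlaps.
Jonas starts exactly when Dmitri ends (back-to-back, no overlap), so Dmitri has no further overlaps.
Aoife starts before Jonas ends → Jonas and Aoife overlap.
Noor starts after Jonas ends, so Jonas has no further overlaps.
Noor starts after Aoife ends, so Aoife has no further overlaps.
Omar starts after Noor ends, so Noor has no further overlaps.
Sana starts before Omar ends → Omar and Sana overlap.
Priya starts after Omar ends, so Omar has no further overlaps.
Priya starts after Sana ends, so Sana has no further overlaps.
Ravi starts exactly when Priya ends (back-to-back, no overlap).
Overlapping pairs: Aoife & Jonas, Dmitri & Lucia, Omar & Sana — 3 in total.

3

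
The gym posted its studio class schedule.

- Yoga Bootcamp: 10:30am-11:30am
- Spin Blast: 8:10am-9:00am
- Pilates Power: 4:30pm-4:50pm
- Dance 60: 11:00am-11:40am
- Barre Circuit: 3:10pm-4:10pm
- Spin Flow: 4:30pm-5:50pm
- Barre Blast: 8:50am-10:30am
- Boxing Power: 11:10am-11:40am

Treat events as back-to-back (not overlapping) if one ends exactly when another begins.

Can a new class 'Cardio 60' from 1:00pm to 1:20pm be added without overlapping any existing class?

Spin Blast: ends 9:00am at or before Cardio 60 starts 1:00pm → clear.
Barre Blast: ends 10:30am at or before Cardio 60 starts 1:00pm → clear.
Yoga Bootcamp: ends 11:30am at or before Cardio 60 starts 1:00pm → clear.
Dance 60: ends 11:40am at or before Cardio 60 starts 1:00pm → clear.
Boxing Power: ends 11:40am at or before Cardio 60 starts 1:00pm → clear.
Barre Circuit: starts 3:10pm at or after Cardio 60 ends 1:20pm → clear.
Pilates Power: starts 4:30pm at or after Cardio 60 ends 1:20pm → clear.
Spin Flow: starts 4:30pm at or after Cardio 60 ends 1:20pm → clear.

Yes — the slot is free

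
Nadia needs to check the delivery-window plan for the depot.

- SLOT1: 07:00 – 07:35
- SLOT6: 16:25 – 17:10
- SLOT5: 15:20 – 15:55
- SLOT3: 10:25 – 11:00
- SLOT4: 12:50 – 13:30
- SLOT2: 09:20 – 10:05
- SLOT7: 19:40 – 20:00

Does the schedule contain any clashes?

Two intervals overlap when each starts before the other ends.
Sorted by start: SLOT1, SLOT2, SLOT3, SLOT4, SLOT5, SLOT6, SLOT7.
SLOT2 starts after SLOT1 ends; SLOT1 is clear from here.
SLOT3 starts after SLOT2 ends; SLOT2 is clear from here.
SLOT4 starts after SLOT3 ends; SLOT3 is clear from here.
SLOT5 starts after SLOT4 ends; SLOT4 is clear from here.
SLOT6 starts after SLOT5 ends; SLOT5 is clear from here.
SLOT7 starts after SLOT6 ends.
Every pair is clear; the schedule has no overlaps.

No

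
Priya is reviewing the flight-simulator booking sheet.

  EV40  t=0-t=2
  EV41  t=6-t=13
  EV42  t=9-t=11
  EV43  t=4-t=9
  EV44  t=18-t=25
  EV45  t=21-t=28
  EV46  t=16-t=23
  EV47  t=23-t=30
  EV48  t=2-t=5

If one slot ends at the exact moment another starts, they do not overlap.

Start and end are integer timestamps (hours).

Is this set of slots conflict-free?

No

Sorted by start: EV40, EV48, EV43, EV41, EV42, EV46, EV44, EV45, EV47.
EV48 starts exactly when EV40 ends (back-to-back, no overlap); EV40 is clear from here.
EV43 starts before EV48 ends → EV48 and EV43 overlap.
That's a conflict, so the schedule is not conflict-free.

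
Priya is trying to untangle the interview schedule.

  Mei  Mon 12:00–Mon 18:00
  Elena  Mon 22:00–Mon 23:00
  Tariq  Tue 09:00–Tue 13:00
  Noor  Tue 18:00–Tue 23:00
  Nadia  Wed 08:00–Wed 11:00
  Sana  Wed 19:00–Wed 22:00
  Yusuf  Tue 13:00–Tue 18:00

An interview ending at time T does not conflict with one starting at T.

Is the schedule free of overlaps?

Sorted by start: Mei, Elena, Tariq, Yusuf, Noor, Nadia, Sana.
Elena starts after Mei ends, so nothing later overlaps Mei either.
Tariq starts after Elena ends, so nothing later overlaps Elena either.
Yusuf starts exactly when Tariq ends (back-to-back, no overlap), so nothing later overlaps Tariq either.
Noor starts exactly when Yusuf ends (back-to-back, no overlap), so nothing later overlaps Yusuf either.
Nadia starts after Noor ends, so nothing later overlaps Noor either.
Sana starts after Nadia ends.
Every pair is clear; the schedule has no overlaps.

Yes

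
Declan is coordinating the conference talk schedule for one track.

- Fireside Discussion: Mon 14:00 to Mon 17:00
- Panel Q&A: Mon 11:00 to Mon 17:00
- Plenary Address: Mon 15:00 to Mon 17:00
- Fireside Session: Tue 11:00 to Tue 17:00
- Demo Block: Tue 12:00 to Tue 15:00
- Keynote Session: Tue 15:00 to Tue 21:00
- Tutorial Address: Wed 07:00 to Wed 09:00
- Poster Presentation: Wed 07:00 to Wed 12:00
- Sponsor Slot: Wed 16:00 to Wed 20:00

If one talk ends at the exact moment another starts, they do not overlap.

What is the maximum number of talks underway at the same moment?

3

Walk through starts and ends in time order (an end at T is processed before a start at T):
Mon 11:00 start Panel Q&A → 1
Mon 14:00 start Fireside Discussion → 2
Mon 15:00 start Plenary Address → 3
Mon 17:00 end Fireside Discussion → 2
Mon 17:00 end Panel Q&A → 1
Mon 17:00 end Plenary Address → 0
Tue 11:00 start Fireside Session → 1
Tue 12:00 start Demo Block → 2
Tue 15:00 end Demo Block → 1
Tue 15:00 start Keynote Session → 2
Tue 17:00 end Fireside Session → 1
Tue 21:00 end Keynote Session → 0
Wed 07:00 start Poster Presentation → 1
Wed 07:00 start Tutorial Address → 2
Wed 09:00 end Tutorial Address → 1
Wed 12:00 end Poster Presentation → 0
Wed 16:00 start Sponsor Slot → 1
Wed 20:00 end Sponsor Slot → 0
Peak is 3, at Mon 15:00 (Fireside Discussion, Panel Q&A, Plenary Address).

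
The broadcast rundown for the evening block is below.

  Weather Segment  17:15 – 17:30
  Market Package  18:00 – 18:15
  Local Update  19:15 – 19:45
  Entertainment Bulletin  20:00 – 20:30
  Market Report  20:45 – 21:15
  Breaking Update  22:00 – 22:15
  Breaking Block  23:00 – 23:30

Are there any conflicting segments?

No

Sorted by start: Weather Segment, Market Package, Local Update, Entertainment Bulletin, Market Report, Breaking Update, Breaking Block.
Market Package starts after Weather Segment ends, so nothing later overlaps Weather Segment either.
Local Update starts after Market Package ends, so nothing later overlaps Market Package either.
Entertainment Bulletin starts after Local Update ends, so nothing later overlaps Local Update either.
Market Report starts after Entertainment Bulletin ends, so nothing later overlaps Entertainment Bulletin either.
Breaking Update starts after Market Report ends, so nothing later overlaps Market Report either.
Breaking Block starts after Breaking Update ends.
Every pair is clear; the schedule has no overlaps.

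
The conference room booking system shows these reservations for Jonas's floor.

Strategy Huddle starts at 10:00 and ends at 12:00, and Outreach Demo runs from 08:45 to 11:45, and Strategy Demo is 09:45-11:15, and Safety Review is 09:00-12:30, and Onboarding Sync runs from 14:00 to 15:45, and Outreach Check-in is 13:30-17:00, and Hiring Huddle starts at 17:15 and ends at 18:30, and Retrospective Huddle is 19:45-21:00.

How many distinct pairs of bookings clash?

7

Sorted by start: Outreach Demo, Safety Review, Strategy Demo, Strategy Huddle, Outreach Check-in, Onboarding Sync, Hiring Huddle, Retrospective Huddle.
Safety Review starts before Outreach Demo ends → Outreach Demo and Safety Review overlap.
Strategy Demo starts before Outreach Demo ends → Outreach Demo and Strategy Demo overlap.
Strategy Huddle starts before Outreach Demo ends → Outreach Demo and Strategy Huddle overlap.
Outreach Check-in starts after Outreach Demo ends — done with Outreach Demo.
Strategy Demo starts before Safety Review ends → Safety Review and Strategy Demo overlap.
Strategy Huddle starts before Safety Review ends → Safety Review and Strategy Huddle overlap.
Outreach Check-in starts after Safety Review ends — done with Safety Review.
Strategy Huddle starts before Strategy Demo ends → Strategy Demo and Strategy Huddle overlap.
Outreach Check-in starts after Strategy Demo ends — done with Strategy Demo.
Outreach Check-in starts after Strategy Huddle ends — done with Strategy Huddle.
Onboarding Sync starts before Outreach Check-in ends → Outreach Check-in and Onboarding Sync overlap.
Hiring Huddle starts after Outreach Check-in ends — done with Outreach Check-in.
Hiring Huddle starts after Onboarding Sync ends — done with Onboarding Sync.
Retrospective Huddle starts after Hiring Huddle ends.
Overlapping pairs: Onboarding Sync & Outreach Check-in, Outreach Demo & Safety Review, Outreach Demo & Strategy Demo, Outreach Demo & Strategy Huddle, Safety Review & Strategy Demo, Safety Review & Strategy Huddle, Strategy Demo & Strategy Huddle — 7 in total.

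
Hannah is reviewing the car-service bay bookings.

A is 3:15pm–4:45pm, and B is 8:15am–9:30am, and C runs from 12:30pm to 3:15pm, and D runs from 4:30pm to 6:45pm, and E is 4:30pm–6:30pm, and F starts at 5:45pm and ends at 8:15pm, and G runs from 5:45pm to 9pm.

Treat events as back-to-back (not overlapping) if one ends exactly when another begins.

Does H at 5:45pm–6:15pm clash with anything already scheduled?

B: ends 9:30am at or before H starts 5:45pm → clear.
C: ends 3:15pm at or before H starts 5:45pm → clear.
A: ends 4:45pm at or before H starts 5:45pm → clear.
D: starts 4:30pm before H ends 6:15pm, and ends 6:45pm after H starts 5:45pm → overlap.
E: starts 4:30pm before H ends 6:15pm, and ends 6:30pm after H starts 5:45pm → overlap.
F: starts 5:45pm before H ends 6:15pm, and ends 8:15pm after H starts 5:45pm → overlap.
G: starts 5:45pm before H ends 6:15pm, and ends 9pm after H starts 5:45pm → overlap.
H overlaps D, E, F, G.

Yes — it overlaps D, E, F, G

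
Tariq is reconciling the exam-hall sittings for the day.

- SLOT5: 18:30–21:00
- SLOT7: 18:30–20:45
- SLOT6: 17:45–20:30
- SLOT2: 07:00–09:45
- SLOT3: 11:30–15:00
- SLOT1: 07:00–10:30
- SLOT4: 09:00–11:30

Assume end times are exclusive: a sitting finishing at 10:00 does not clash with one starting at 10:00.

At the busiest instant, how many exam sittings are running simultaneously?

Sort all start/end points and keep a running count:
07:00 start SLOT1 → 1
07:00 start SLOT2 → 2
09:00 start SLOT4 → 3
09:45 end SLOT2 → 2
10:30 end SLOT1 → 1
11:30 end SLOT4 → 0
11:30 start SLOT3 → 1
15:00 end SLOT3 → 0
17:45 start SLOT6 → 1
18:30 start SLOT5 → 2
18:30 start SLOT7 → 3
20:30 end SLOT6 → 2
20:45 end SLOT7 → 1
21:00 end SLOT5 → 0
Peak is 3, at 09:00 (SLOT1, SLOT2, SLOT4).

3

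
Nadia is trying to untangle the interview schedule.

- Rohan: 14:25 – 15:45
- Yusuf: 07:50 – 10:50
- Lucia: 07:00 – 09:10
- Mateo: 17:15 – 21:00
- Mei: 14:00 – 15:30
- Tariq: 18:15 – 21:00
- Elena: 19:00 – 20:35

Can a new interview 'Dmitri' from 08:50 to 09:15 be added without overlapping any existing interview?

Lucia: starts 07:00 before Dmitri ends 09:15, and ends 09:10 after Dmitri starts 08:50 → overlap.
Yusuf: starts 07:50 before Dmitri ends 09:15, and ends 10:50 after Dmitri starts 08:50 → overlap.
Mei: starts 14:00 at or after Dmitri ends 09:15 → clear.
Rohan: starts 14:25 at or after Dmitri ends 09:15 → clear.
Mateo: starts 17:15 at or after Dmitri ends 09:15 → clear.
Tariq: starts 18:15 at or after Dmitri ends 09:15 → clear.
Elena: starts 19:00 at or after Dmitri ends 09:15 → clear.
Dmitri overlaps Lucia, Yusuf.

No — it overlaps Lucia, Yusuf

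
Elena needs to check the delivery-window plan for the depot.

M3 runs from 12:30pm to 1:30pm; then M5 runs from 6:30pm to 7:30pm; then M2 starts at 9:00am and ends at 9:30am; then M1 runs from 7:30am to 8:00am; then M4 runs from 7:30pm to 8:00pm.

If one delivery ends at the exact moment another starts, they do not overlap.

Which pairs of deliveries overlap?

Sorted by start: M1, M2, M3, M5, M4.
M2 starts after M1 ends, so M1 has no further overlaps.
M3 starts after M2 ends, so M2 has no further overlaps.
M5 starts after M3 ends, so M3 has no further overlaps.
M4 starts exactly when M5 ends (back-to-back, no overlap).

no overlapping pairs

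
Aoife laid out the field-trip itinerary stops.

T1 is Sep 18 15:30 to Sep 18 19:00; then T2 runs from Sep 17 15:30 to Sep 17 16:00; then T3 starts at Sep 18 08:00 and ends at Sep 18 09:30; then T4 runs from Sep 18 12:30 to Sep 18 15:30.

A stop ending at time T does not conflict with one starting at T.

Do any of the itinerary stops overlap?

No

Sorted by start: T2, T3, T4, T1.
T3 starts after T2 ends — done with T2.
T4 starts after T3 ends — done with T3.
T1 starts exactly when T4 ends (back-to-back, no overlap).
Every pair is clear; the schedule has no overlaps.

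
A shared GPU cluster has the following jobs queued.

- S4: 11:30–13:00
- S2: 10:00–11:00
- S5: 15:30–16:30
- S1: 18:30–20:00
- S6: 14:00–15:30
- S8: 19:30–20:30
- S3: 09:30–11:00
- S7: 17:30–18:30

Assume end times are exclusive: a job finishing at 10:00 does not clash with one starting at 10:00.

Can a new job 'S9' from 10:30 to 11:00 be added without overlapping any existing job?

No — it overlaps S2, S3

S3: starts 09:30 before S9 ends 11:00, and ends 11:00 after S9 starts 10:30 → overlap.
S2: starts 10:00 before S9 ends 11:00, and ends 11:00 after S9 starts 10:30 → overlap.
S4: starts 11:30 at or after S9 ends 11:00 → clear.
S6: starts 14:00 at or after S9 ends 11:00 → clear.
S5: starts 15:30 at or after S9 ends 11:00 → clear.
S7: starts 17:30 at or after S9 ends 11:00 → clear.
S1: starts 18:30 at or after S9 ends 11:00 → clear.
S8: starts 19:30 at or after S9 ends 11:00 → clear.
S9 overlaps S2, S3.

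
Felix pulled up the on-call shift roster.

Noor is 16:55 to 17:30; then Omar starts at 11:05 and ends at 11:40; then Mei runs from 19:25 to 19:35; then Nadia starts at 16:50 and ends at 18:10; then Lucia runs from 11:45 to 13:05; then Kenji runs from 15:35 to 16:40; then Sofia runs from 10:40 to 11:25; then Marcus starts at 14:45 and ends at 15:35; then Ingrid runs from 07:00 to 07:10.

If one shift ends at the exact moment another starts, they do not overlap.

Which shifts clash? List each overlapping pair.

Nadia & Noor, Omar & Sofia

Two intervals overlap when each starts before the other ends.
Sorted by start: Ingrid, Sofia, Omar, Lucia, Marcus, Kenji, Nadia, Noor, Mei.
Sofia starts after Ingrid ends, so Ingrid has no further overlaps.
Omar starts before Sofia ends → Sofia and Omar overlap.
Lucia starts after Sofia ends, so Sofia has no further overlaps.
Lucia starts after Omar ends, so Omar has no further overlaps.
Marcus starts after Lucia ends, so Lucia has no further overlaps.
Kenji starts exactly when Marcus ends (back-to-back, no overlap), so Marcus has no further overlaps.
Nadia starts after Kenji ends, so Kenji has no further overlaps.
Noor starts before Nadia ends → Nadia and Noor overlap.
Mei starts after Nadia ends.
Mei starts after Noor ends.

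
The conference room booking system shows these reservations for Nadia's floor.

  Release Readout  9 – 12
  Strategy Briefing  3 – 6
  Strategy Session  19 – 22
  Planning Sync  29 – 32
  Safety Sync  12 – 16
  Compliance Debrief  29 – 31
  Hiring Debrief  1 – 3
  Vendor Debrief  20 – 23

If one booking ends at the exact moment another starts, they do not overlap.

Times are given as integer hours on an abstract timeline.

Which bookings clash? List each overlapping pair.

Sorted by start: Hiring Debrief, Strategy Briefing, Release Readout, Safety Sync, Strategy Session, Vendor Debrief, Planning Sync, Compliance Debrief.
Strategy Briefing starts exactly when Hiring Debrief ends (back-to-back, no overlap) — done with Hiring Debrief.
Release Readout starts after Strategy Briefing ends — done with Strategy Briefing.
Safety Sync starts exactly when Release Readout ends (back-to-back, no overlap) — done with Release Readout.
Strategy Session starts after Safety Sync ends — done with Safety Sync.
Vendor Debrief starts before Strategy Session ends → Strategy Session and Vendor Debrief overlap.
Planning Sync starts after Strategy Session ends — done with Strategy Session.
Planning Sync starts after Vendor Debrief ends — done with Vendor Debrief.
Compliance Debrief starts before Planning Sync ends → Planning Sync and Compliance Debrief overlap.

Compliance Debrief & Planning Sync, Strategy Session & Vendor Debrief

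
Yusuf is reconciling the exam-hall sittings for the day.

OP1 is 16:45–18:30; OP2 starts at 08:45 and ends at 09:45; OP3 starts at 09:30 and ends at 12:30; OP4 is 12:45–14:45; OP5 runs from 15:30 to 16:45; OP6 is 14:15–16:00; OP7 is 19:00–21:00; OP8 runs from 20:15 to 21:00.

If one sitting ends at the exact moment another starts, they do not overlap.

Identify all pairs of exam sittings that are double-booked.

OP2 & OP3, OP4 & OP6, OP5 & OP6, OP7 & OP8

Two intervals overlap when each starts before the other ends.
Sorted by start: OP2, OP3, OP4, OP6, OP5, OP1, OP7, OP8.
OP3 starts before OP2 ends → OP2 and OP3 overlap.
OP4 starts after OP2 ends — done with OP2.
OP4 starts after OP3 ends — done with OP3.
OP6 starts before OP4 ends → OP4 and OP6 overlap.
OP5 starts after OP4 ends — done with OP4.
OP5 starts before OP6 ends → OP6 and OP5 overlap.
OP1 starts after OP6 ends — done with OP6.
OP1 starts exactly when OP5 ends (back-to-back, no overlap) — done with OP5.
OP7 starts after OP1 ends — done with OP1.
OP8 starts before OP7 ends → OP7 and OP8 overlap.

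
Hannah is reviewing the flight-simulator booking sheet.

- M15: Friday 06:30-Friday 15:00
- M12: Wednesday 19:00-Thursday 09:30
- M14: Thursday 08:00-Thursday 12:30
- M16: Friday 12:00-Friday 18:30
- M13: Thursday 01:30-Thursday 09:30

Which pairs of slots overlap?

M12 & M13, M12 & M14, M13 & M14, M15 & M16

Sorted by start: M12, M13, M14, M15, M16.
M13 starts before M12 ends → M12 and M13 overlap.
M14 starts before M12 ends → M12 and M14 overlap.
M15 starts after M12 ends — done with M12.
M14 starts before M13 ends → M13 and M14 overlap.
M15 starts after M13 ends — done with M13.
M15 starts after M14 ends — done with M14.
M16 starts before M15 ends → M15 and M16 overlap.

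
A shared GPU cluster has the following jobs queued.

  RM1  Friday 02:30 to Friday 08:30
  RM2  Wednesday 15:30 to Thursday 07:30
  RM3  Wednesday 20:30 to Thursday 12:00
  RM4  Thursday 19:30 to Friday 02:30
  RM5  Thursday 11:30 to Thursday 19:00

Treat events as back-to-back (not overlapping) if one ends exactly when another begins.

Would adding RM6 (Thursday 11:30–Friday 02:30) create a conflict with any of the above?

Yes — it overlaps RM3, RM4, RM5

RM2: ends Thursday 07:30 at or before RM6 starts Thursday 11:30 → clear.
RM3: starts Wednesday 20:30 before RM6 ends Friday 02:30, and ends Thursday 12:00 after RM6 starts Thursday 11:30 → overlap.
RM5: starts Thursday 11:30 before RM6 ends Friday 02:30, and ends Thursday 19:00 after RM6 starts Thursday 11:30 → overlap.
RM4: starts Thursday 19:30 before RM6 ends Friday 02:30, and ends Friday 02:30 after RM6 starts Thursday 11:30 → overlap.
RM1: starts Friday 02:30 at or after RM6 ends Friday 02:30 → clear.
RM6 overlaps RM3, RM4, RM5.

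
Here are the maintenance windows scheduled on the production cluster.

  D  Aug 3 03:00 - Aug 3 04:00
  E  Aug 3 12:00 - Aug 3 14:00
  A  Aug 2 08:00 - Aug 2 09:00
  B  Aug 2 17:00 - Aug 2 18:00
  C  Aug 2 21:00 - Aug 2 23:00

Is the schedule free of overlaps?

Yes

Check each pair: they overlap iff neither finishes before the other starts.
Sorted by start: A, B, C, D, E.
B starts after A ends, so A has no further overlaps.
C starts after B ends, so B has no further overlaps.
D starts after C ends, so C has no further overlaps.
E starts after D ends.
Every pair is clear; the schedule has no overlaps.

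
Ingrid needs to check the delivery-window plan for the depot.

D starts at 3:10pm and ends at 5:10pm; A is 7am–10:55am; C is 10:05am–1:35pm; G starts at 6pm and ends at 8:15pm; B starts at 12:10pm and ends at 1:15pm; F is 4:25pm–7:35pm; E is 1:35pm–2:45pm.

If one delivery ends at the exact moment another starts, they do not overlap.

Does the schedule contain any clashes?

Yes

Sorted by start: A, C, B, E, D, F, G.
C starts before A ends → A and C overlap.
That's a conflict, so the schedule is not conflict-free.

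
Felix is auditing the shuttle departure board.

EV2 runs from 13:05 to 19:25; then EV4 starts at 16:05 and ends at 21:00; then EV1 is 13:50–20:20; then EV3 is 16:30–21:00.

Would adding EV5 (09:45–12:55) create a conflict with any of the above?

No — it doesn't clash with anything

EV2: starts 13:05 at or after EV5 ends 12:55 → clear.
EV1: starts 13:50 at or after EV5 ends 12:55 → clear.
EV4: starts 16:05 at or after EV5 ends 12:55 → clear.
EV3: starts 16:30 at or after EV5 ends 12:55 → clear.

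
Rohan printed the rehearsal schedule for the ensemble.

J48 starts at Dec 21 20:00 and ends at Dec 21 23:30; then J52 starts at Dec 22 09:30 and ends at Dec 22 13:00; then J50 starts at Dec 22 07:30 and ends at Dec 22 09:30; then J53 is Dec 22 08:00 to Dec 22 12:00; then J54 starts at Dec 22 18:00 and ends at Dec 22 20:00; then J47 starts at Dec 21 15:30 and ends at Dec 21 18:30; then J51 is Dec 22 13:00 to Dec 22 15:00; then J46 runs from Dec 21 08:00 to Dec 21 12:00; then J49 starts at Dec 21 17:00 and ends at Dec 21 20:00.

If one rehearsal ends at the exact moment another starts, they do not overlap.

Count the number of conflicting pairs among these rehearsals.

3

Sorted by start: J46, J47, J49, J48, J50, J53, J52, J51, J54.
J47 starts after J46 ends — done with J46.
J49 starts before J47 ends → J47 and J49 overlap.
J48 starts after J47 ends — done with J47.
J48 starts exactly when J49 ends (back-to-back, no overlap) — done with J49.
J50 starts after J48 ends — done with J48.
J53 starts before J50 ends → J50 and J53 overlap.
J52 starts exactly when J50 ends (back-to-back, no overlap) — done with J50.
J52 starts before J53 ends → J53 and J52 overlap.
J51 starts after J53 ends — done with J53.
J51 starts exactly when J52 ends (back-to-back, no overlap) — done with J52.
J54 starts after J51 ends.
Overlapping pairs: J47 & J49, J50 & J53, J52 & J53 — 3 in total.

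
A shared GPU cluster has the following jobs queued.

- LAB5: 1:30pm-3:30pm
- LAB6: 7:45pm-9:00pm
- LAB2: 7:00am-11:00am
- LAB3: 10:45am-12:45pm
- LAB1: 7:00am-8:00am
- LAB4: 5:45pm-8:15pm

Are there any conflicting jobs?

Sorted by start: LAB1, LAB2, LAB3, LAB5, LAB4, LAB6.
LAB2 starts before LAB1 ends → LAB1 and LAB2 overlap.
That's a conflict, so the schedule is not conflict-free.

Yes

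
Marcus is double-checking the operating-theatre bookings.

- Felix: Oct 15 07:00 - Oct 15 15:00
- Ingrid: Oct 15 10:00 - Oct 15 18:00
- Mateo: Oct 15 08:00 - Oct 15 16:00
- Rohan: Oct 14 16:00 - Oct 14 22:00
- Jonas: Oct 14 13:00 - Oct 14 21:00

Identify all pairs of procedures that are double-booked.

Felix & Ingrid, Felix & Mateo, Ingrid & Mateo, Jonas & Rohan

Check each pair: they overlap iff neither finishes before the other starts.
Sorted by start: Jonas, Rohan, Felix, Mateo, Ingrid.
Rohan starts before Jonas ends → Jonas and Rohan overlap.
Felix starts after Jonas ends — done with Jonas.
Felix starts after Rohan ends — done with Rohan.
Mateo starts before Felix ends → Felix and Mateo overlap.
Ingrid starts before Felix ends → Felix and Ingrid overlap.
Ingrid starts before Mateo ends → Mateo and Ingrid overlap.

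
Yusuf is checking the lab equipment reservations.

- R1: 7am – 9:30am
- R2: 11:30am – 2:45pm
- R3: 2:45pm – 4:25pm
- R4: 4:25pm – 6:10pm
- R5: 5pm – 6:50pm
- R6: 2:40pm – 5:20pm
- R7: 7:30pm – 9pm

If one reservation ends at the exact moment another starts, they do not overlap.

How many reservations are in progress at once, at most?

Walk through starts and ends in time order (an end at T is processed before a start at T):
7am start R1 → 1
9:30am end R1 → 0
11:30am start R2 → 1
2:40pm start R6 → 2
2:45pm end R2 → 1
2:45pm start R3 → 2
4:25pm end R3 → 1
4:25pm start R4 → 2
5pm start R5 → 3
5:20pm end R6 → 2
6:10pm end R4 → 1
6:50pm end R5 → 0
7:30pm start R7 → 1
9pm end R7 → 0
Peak is 3, at 5pm (R4, R5, R6).

3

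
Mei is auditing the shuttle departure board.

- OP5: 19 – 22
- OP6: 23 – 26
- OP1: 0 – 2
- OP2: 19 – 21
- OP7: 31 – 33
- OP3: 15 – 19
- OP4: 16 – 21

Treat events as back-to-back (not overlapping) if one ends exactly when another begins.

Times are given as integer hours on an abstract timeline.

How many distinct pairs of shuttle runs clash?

4

Sorted by start: OP1, OP3, OP4, OP2, OP5, OP6, OP7.
OP3 starts after OP1 ends — done with OP1.
OP4 starts before OP3 ends → OP3 and OP4 overlap.
OP2 starts exactly when OP3 ends (back-to-back, no overlap) — done with OP3.
OP2 starts before OP4 ends → OP4 and OP2 overlap.
OP5 starts before OP4 ends → OP4 and OP5 overlap.
OP6 starts after OP4 ends — done with OP4.
OP5 starts before OP2 ends → OP2 and OP5 overlap.
OP6 starts after OP2 ends — done with OP2.
OP6 starts after OP5 ends — done with OP5.
OP7 starts after OP6 ends.
Overlapping pairs: OP2 & OP4, OP2 & OP5, OP3 & OP4, OP4 & OP5 — 4 in total.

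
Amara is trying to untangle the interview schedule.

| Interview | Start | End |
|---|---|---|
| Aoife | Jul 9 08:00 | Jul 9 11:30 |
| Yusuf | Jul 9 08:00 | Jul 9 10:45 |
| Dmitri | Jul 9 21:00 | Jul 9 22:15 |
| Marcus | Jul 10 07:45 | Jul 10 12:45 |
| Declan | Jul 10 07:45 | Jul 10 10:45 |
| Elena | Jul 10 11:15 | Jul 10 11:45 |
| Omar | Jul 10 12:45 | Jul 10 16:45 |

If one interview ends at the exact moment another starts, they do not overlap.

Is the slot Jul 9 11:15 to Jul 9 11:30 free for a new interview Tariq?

Aoife: starts Jul 9 08:00 before Tariq ends Jul 9 11:30, and ends Jul 9 11:30 after Tariq starts Jul 9 11:15 → overlap.
Yusuf: ends Jul 9 10:45 at or before Tariq starts Jul 9 11:15 → clear.
Dmitri: starts Jul 9 21:00 at or after Tariq ends Jul 9 11:30 → clear.
Marcus: starts Jul 10 07:45 at or after Tariq ends Jul 9 11:30 → clear.
Declan: starts Jul 10 07:45 at or after Tariq ends Jul 9 11:30 → clear.
Elena: starts Jul 10 11:15 at or after Tariq ends Jul 9 11:30 → clear.
Omar: starts Jul 10 12:45 at or after Tariq ends Jul 9 11:30 → clear.
Tariq overlaps Aoife.

No — it overlaps Aoife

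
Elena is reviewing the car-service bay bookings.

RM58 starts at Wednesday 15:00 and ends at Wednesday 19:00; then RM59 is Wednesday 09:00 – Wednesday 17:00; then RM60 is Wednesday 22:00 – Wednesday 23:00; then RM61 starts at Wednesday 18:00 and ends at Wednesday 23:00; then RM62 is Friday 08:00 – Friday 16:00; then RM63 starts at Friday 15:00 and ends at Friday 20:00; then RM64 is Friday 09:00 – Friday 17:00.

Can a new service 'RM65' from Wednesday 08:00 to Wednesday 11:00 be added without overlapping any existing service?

RM59: starts Wednesday 09:00 before RM65 ends Wednesday 11:00, and ends Wednesday 17:00 after RM65 starts Wednesday 08:00 → overlap.
RM58: starts Wednesday 15:00 at or after RM65 ends Wednesday 11:00 → clear.
RM61: starts Wednesday 18:00 at or after RM65 ends Wednesday 11:00 → clear.
RM60: starts Wednesday 22:00 at or after RM65 ends Wednesday 11:00 → clear.
RM62: starts Friday 08:00 at or after RM65 ends Wednesday 11:00 → clear.
RM64: starts Friday 09:00 at or after RM65 ends Wednesday 11:00 → clear.
RM63: starts Friday 15:00 at or after RM65 ends Wednesday 11:00 → clear.
RM65 overlaps RM59.

No — it overlaps RM59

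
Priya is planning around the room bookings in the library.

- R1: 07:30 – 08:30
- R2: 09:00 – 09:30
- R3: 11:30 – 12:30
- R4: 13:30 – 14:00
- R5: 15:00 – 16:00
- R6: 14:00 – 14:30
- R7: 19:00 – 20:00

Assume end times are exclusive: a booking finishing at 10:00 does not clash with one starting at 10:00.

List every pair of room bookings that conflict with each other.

Two intervals overlap when each starts before the other ends.
Sorted by start: R1, R2, R3, R4, R6, R5, R7.
R2 starts after R1 ends, so nothing later overlaps R1 either.
R3 starts after R2 ends, so nothing later overlaps R2 either.
R4 starts after R3 ends, so nothing later overlaps R3 either.
R6 starts exactly when R4 ends (back-to-back, no overlap), so nothing later overlaps R4 either.
R5 starts after R6 ends, so nothing later overlaps R6 either.
R7 starts after R5 ends.

no conflicts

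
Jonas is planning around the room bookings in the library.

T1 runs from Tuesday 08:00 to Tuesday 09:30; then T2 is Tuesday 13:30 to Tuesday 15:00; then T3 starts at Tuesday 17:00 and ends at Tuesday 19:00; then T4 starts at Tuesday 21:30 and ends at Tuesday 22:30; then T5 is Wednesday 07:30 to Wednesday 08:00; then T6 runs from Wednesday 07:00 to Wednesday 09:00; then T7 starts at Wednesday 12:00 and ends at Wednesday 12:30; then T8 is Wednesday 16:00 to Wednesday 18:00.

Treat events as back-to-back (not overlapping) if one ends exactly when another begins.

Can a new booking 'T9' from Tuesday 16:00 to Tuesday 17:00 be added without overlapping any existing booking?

Yes — the slot is free

T1: ends Tuesday 09:30 at or before T9 starts Tuesday 16:00 → clear.
T2: ends Tuesday 15:00 at or before T9 starts Tuesday 16:00 → clear.
T3: starts Tuesday 17:00 at or after T9 ends Tuesday 17:00 → clear.
T4: starts Tuesday 21:30 at or after T9 ends Tuesday 17:00 → clear.
T6: starts Wednesday 07:00 at or after T9 ends Tuesday 17:00 → clear.
T5: starts Wednesday 07:30 at or after T9 ends Tuesday 17:00 → clear.
T7: starts Wednesday 12:00 at or after T9 ends Tuesday 17:00 → clear.
T8: starts Wednesday 16:00 at or after T9 ends Tuesday 17:00 → clear.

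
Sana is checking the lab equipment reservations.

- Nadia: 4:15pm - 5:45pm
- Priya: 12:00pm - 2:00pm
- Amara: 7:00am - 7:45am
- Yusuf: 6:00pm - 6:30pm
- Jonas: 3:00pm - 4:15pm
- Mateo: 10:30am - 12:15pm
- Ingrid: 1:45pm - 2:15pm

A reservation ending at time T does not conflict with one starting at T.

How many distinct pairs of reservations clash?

2

Sorted by start: Amara, Mateo, Priya, Ingrid, Jonas, Nadia, Yusuf.
Mateo starts after Amara ends; Amara is clear from here.
Priya starts before Mateo ends → Mateo and Priya overlap.
Ingrid starts after Mateo ends; Mateo is clear from here.
Ingrid starts before Priya ends → Priya and Ingrid overlap.
Jonas starts after Priya ends; Priya is clear from here.
Jonas starts after Ingrid ends; Ingrid is clear from here.
Nadia starts exactly when Jonas ends (back-to-back, no overlap); Jonas is clear from here.
Yusuf starts after Nadia ends.
Overlapping pairs: Ingrid & Priya, Mateo & Priya — 2 in total.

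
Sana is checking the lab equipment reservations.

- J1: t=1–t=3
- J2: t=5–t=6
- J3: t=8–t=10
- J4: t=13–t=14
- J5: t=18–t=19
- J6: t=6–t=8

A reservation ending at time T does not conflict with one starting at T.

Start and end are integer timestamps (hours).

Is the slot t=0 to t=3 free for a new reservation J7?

No — it overlaps J1

J1: starts t=1 before J7 ends t=3, and ends t=3 after J7 starts t=0 → overlap.
J2: starts t=5 at or after J7 ends t=3 → clear.
J6: starts t=6 at or after J7 ends t=3 → clear.
J3: starts t=8 at or after J7 ends t=3 → clear.
J4: starts t=13 at or after J7 ends t=3 → clear.
J5: starts t=18 at or after J7 ends t=3 → clear.
J7 overlaps J1.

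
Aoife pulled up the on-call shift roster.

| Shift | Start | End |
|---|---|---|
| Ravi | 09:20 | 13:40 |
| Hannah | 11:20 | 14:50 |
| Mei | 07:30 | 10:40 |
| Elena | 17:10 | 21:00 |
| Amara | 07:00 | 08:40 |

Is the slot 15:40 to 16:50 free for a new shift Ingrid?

Yes — the slot is free

Amara: ends 08:40 at or before Ingrid starts 15:40 → clear.
Mei: ends 10:40 at or before Ingrid starts 15:40 → clear.
Ravi: ends 13:40 at or before Ingrid starts 15:40 → clear.
Hannah: ends 14:50 at or before Ingrid starts 15:40 → clear.
Elena: starts 17:10 at or after Ingrid ends 16:50 → clear.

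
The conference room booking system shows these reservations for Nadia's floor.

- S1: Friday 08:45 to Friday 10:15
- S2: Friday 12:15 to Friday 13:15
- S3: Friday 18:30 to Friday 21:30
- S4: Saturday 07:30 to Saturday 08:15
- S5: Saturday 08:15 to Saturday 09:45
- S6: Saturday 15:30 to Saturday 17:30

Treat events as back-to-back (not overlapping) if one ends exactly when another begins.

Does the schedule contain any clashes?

Two intervals overlap when each starts before the other ends.
Sorted by start: S1, S2, S3, S4, S5, S6.
S2 starts after S1 ends — done with S1.
S3 starts after S2 ends — done with S2.
S4 starts after S3 ends — done with S3.
S5 starts exactly when S4 ends (back-to-back, no overlap) — done with S4.
S6 starts after S5 ends.
Every pair is clear; the schedule has no overlaps.

No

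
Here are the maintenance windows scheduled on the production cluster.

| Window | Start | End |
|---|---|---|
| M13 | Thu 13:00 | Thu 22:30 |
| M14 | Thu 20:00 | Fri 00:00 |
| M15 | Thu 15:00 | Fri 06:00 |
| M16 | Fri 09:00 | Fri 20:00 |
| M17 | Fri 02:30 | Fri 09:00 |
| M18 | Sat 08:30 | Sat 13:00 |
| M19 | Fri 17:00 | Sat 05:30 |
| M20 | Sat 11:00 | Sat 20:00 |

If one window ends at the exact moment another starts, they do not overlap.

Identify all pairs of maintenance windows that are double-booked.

M13 & M14, M13 & M15, M14 & M15, M15 & M17, M16 & M19, M18 & M20

Sorted by start: M13, M15, M14, M17, M16, M19, M18, M20.
M15 starts before M13 ends → M13 and M15 overlap.
M14 starts before M13 ends → M13 and M14 overlap.
M17 starts after M13 ends, so M13 has no further overlaps.
M14 starts before M15 ends → M15 and M14 overlap.
M17 starts before M15 ends → M15 and M17 overlap.
M16 starts after M15 ends, so M15 has no further overlaps.
M17 starts after M14 ends, so M14 has no further overlaps.
M16 starts exactly when M17 ends (back-to-back, no overlap), so M17 has no further overlaps.
M19 starts before M16 ends → M16 and M19 overlap.
M18 starts after M16 ends, so M16 has no further overlaps.
M18 starts after M19 ends, so M19 has no further overlaps.
M20 starts before M18 ends → M18 and M20 overlap.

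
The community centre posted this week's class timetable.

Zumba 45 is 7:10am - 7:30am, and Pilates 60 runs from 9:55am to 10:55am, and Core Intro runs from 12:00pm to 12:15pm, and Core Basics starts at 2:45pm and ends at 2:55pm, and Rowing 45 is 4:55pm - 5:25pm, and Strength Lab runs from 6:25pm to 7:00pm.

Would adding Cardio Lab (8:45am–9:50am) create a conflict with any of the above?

No — it doesn't clash with anything

Zumba 45: ends 7:30am at or before Cardio Lab starts 8:45am → clear.
Pilates 60: starts 9:55am at or after Cardio Lab ends 9:50am → clear.
Core Intro: starts 12:00pm at or after Cardio Lab ends 9:50am → clear.
Core Basics: starts 2:45pm at or after Cardio Lab ends 9:50am → clear.
Rowing 45: starts 4:55pm at or after Cardio Lab ends 9:50am → clear.
Strength Lab: starts 6:25pm at or after Cardio Lab ends 9:50am → clear.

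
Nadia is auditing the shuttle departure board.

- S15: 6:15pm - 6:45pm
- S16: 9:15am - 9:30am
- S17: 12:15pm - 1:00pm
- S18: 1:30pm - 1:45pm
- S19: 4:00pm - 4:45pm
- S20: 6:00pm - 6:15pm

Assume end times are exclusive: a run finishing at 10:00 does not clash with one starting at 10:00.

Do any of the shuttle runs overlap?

No

Sorted by start: S16, S17, S18, S19, S20, S15.
S17 starts after S16 ends, so S16 has no further overlaps.
S18 starts after S17 ends, so S17 has no further overlaps.
S19 starts after S18 ends, so S18 has no further overlaps.
S20 starts after S19 ends, so S19 has no further overlaps.
S15 starts exactly when S20 ends (back-to-back, no overlap).
Every pair is clear; the schedule has no overlaps.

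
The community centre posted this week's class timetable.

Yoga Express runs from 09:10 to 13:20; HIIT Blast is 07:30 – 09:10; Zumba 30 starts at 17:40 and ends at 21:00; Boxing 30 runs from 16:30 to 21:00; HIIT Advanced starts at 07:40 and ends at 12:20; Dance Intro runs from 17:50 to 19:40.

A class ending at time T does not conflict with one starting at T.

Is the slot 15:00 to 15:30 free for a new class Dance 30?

Yes — the slot is free

HIIT Blast: ends 09:10 at or before Dance 30 starts 15:00 → clear.
HIIT Advanced: ends 12:20 at or before Dance 30 starts 15:00 → clear.
Yoga Express: ends 13:20 at or before Dance 30 starts 15:00 → clear.
Boxing 30: starts 16:30 at or after Dance 30 ends 15:30 → clear.
Zumba 30: starts 17:40 at or after Dance 30 ends 15:30 → clear.
Dance Intro: starts 17:50 at or after Dance 30 ends 15:30 → clear.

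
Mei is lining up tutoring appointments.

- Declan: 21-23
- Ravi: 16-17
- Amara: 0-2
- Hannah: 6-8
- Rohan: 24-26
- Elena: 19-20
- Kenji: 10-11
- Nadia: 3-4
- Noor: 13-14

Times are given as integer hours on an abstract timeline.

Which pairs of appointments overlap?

no overlapping pairs

Sorted by start: Amara, Nadia, Hannah, Kenji, Noor, Ravi, Elena, Declan, Rohan.
Nadia starts after Amara ends, so Amara has no further overlaps.
Hannah starts after Nadia ends, so Nadia has no further overlaps.
Kenji starts after Hannah ends, so Hannah has no further overlaps.
Noor starts after Kenji ends, so Kenji has no further overlaps.
Ravi starts after Noor ends, so Noor has no further overlaps.
Elena starts after Ravi ends, so Ravi has no further overlaps.
Declan starts after Elena ends, so Elena has no further overlaps.
Rohan starts after Declan ends.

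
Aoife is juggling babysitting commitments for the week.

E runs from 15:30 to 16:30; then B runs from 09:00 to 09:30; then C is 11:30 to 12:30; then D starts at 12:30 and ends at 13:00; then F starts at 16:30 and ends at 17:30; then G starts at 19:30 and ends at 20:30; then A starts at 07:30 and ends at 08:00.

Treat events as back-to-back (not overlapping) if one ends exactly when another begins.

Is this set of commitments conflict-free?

Two intervals overlap when each starts before the other ends.
Sorted by start: A, B, C, D, E, F, G.
B starts after A ends — done with A.
C starts after B ends — done with B.
D starts exactly when C ends (back-to-back, no overlap) — done with C.
E starts after D ends — done with D.
F starts exactly when E ends (back-to-back, no overlap) — done with E.
G starts after F ends.
Every pair is clear; the schedule has no overlaps.

Yes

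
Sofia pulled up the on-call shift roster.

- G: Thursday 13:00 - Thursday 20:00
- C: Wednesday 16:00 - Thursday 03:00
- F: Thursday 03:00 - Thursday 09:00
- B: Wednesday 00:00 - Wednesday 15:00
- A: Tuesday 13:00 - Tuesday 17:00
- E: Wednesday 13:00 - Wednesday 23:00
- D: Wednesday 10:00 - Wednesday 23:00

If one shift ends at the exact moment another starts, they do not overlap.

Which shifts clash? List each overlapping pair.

B & D, B & E, C & D, C & E, D & E

Two intervals overlap when each starts before the other ends.
Sorted by start: A, B, D, E, C, F, G.
B starts after A ends; A is clear from here.
D starts before B ends → B and D overlap.
E starts before B ends → B and E overlap.
C starts after B ends; B is clear from here.
E starts before D ends → D and E overlap.
C starts before D ends → D and C overlap.
F starts after D ends; D is clear from here.
C starts before E ends → E and C overlap.
F starts after E ends; E is clear from here.
F starts exactly when C ends (back-to-back, no overlap); C is clear from here.
G starts after F ends.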